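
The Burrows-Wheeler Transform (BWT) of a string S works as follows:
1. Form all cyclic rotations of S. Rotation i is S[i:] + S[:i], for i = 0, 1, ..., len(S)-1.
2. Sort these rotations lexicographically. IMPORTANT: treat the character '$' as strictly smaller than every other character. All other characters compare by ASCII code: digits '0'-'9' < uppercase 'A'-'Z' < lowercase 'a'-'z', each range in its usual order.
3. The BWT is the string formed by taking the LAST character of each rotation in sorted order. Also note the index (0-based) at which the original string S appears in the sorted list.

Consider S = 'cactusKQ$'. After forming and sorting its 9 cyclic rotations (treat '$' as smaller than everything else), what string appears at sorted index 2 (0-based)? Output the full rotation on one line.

Answer: Q$cactusK

Derivation:
All 9 rotations (rotation i = S[i:]+S[:i]):
  rot[0] = cactusKQ$
  rot[1] = actusKQ$c
  rot[2] = ctusKQ$ca
  rot[3] = tusKQ$cac
  rot[4] = usKQ$cact
  rot[5] = sKQ$cactu
  rot[6] = KQ$cactus
  rot[7] = Q$cactusK
  rot[8] = $cactusKQ
Sorted (with $ < everything):
  sorted[0] = $cactusKQ
  sorted[1] = KQ$cactus
  sorted[2] = Q$cactusK
  sorted[3] = actusKQ$c
  sorted[4] = cactusKQ$
  sorted[5] = ctusKQ$ca
  sorted[6] = sKQ$cactu
  sorted[7] = tusKQ$cac
  sorted[8] = usKQ$cact
sorted[2] = Q$cactusK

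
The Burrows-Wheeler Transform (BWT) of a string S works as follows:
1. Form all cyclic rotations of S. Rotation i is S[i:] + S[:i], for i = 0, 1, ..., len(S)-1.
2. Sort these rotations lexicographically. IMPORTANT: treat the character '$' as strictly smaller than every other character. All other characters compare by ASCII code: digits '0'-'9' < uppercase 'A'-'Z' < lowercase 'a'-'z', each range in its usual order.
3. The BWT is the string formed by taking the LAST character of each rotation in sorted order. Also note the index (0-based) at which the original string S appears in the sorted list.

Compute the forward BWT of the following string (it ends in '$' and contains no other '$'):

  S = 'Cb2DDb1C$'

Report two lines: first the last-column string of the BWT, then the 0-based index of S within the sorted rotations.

Answer: Cbb1$2DDC
4

Derivation:
All 9 rotations (rotation i = S[i:]+S[:i]):
  rot[0] = Cb2DDb1C$
  rot[1] = b2DDb1C$C
  rot[2] = 2DDb1C$Cb
  rot[3] = DDb1C$Cb2
  rot[4] = Db1C$Cb2D
  rot[5] = b1C$Cb2DD
  rot[6] = 1C$Cb2DDb
  rot[7] = C$Cb2DDb1
  rot[8] = $Cb2DDb1C
Sorted (with $ < everything):
  sorted[0] = $Cb2DDb1C  (last char: 'C')
  sorted[1] = 1C$Cb2DDb  (last char: 'b')
  sorted[2] = 2DDb1C$Cb  (last char: 'b')
  sorted[3] = C$Cb2DDb1  (last char: '1')
  sorted[4] = Cb2DDb1C$  (last char: '$')
  sorted[5] = DDb1C$Cb2  (last char: '2')
  sorted[6] = Db1C$Cb2D  (last char: 'D')
  sorted[7] = b1C$Cb2DD  (last char: 'D')
  sorted[8] = b2DDb1C$C  (last char: 'C')
Last column: Cbb1$2DDC
Original string S is at sorted index 4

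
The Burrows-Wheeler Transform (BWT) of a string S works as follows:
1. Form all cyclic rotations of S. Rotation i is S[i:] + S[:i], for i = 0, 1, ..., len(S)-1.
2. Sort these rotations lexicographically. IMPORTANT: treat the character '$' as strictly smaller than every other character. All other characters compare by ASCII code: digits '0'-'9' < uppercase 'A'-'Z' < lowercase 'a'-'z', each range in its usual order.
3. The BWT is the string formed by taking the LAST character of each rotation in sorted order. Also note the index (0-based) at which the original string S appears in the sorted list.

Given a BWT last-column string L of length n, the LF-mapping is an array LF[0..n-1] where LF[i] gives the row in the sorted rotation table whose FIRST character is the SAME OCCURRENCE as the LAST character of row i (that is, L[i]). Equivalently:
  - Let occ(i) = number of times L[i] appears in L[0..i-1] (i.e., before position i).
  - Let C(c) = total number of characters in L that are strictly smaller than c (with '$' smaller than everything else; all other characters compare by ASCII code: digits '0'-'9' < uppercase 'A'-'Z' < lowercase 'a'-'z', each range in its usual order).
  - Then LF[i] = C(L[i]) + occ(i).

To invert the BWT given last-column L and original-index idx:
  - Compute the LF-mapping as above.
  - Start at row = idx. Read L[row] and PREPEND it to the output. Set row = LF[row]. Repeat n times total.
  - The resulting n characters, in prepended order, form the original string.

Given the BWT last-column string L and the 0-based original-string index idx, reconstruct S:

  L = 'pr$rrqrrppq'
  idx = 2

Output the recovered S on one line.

LF mapping: 1 6 0 7 8 4 9 10 2 3 5
Walk LF starting at row 2, prepending L[row]:
  step 1: row=2, L[2]='$', prepend. Next row=LF[2]=0
  step 2: row=0, L[0]='p', prepend. Next row=LF[0]=1
  step 3: row=1, L[1]='r', prepend. Next row=LF[1]=6
  step 4: row=6, L[6]='r', prepend. Next row=LF[6]=9
  step 5: row=9, L[9]='p', prepend. Next row=LF[9]=3
  step 6: row=3, L[3]='r', prepend. Next row=LF[3]=7
  step 7: row=7, L[7]='r', prepend. Next row=LF[7]=10
  step 8: row=10, L[10]='q', prepend. Next row=LF[10]=5
  step 9: row=5, L[5]='q', prepend. Next row=LF[5]=4
  step 10: row=4, L[4]='r', prepend. Next row=LF[4]=8
  step 11: row=8, L[8]='p', prepend. Next row=LF[8]=2
Reversed output: prqqrrprrp$

Answer: prqqrrprrp$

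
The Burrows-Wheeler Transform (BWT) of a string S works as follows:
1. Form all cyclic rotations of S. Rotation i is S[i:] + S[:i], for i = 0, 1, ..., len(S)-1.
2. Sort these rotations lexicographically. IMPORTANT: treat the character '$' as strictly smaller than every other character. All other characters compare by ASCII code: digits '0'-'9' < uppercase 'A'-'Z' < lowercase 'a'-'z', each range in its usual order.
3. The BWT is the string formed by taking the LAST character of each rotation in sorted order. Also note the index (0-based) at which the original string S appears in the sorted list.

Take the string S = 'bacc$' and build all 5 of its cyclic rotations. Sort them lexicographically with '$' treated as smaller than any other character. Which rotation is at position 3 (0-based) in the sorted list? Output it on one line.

All 5 rotations (rotation i = S[i:]+S[:i]):
  rot[0] = bacc$
  rot[1] = acc$b
  rot[2] = cc$ba
  rot[3] = c$bac
  rot[4] = $bacc
Sorted (with $ < everything):
  sorted[0] = $bacc
  sorted[1] = acc$b
  sorted[2] = bacc$
  sorted[3] = c$bac
  sorted[4] = cc$ba
sorted[3] = c$bac

Answer: c$bac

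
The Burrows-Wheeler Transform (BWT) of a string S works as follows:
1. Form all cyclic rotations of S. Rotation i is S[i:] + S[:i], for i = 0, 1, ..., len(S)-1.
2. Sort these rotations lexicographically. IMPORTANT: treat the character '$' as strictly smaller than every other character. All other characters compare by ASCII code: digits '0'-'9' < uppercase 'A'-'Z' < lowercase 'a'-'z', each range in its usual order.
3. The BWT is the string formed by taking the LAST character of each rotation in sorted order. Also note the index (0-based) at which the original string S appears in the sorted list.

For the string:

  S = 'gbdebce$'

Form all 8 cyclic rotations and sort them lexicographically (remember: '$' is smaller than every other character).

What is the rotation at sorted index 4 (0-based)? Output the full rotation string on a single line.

Answer: debce$gb

Derivation:
All 8 rotations (rotation i = S[i:]+S[:i]):
  rot[0] = gbdebce$
  rot[1] = bdebce$g
  rot[2] = debce$gb
  rot[3] = ebce$gbd
  rot[4] = bce$gbde
  rot[5] = ce$gbdeb
  rot[6] = e$gbdebc
  rot[7] = $gbdebce
Sorted (with $ < everything):
  sorted[0] = $gbdebce
  sorted[1] = bce$gbde
  sorted[2] = bdebce$g
  sorted[3] = ce$gbdeb
  sorted[4] = debce$gb
  sorted[5] = e$gbdebc
  sorted[6] = ebce$gbd
  sorted[7] = gbdebce$
sorted[4] = debce$gb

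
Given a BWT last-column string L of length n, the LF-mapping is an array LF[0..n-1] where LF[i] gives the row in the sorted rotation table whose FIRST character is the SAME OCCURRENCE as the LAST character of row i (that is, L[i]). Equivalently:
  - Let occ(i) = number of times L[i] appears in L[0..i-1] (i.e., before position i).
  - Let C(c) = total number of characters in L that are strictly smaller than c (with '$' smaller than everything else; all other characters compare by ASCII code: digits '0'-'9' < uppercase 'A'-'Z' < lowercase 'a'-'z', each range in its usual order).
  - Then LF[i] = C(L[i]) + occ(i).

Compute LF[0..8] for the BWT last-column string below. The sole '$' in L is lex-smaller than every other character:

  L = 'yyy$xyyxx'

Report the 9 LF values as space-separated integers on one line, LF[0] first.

Answer: 4 5 6 0 1 7 8 2 3

Derivation:
Char counts: '$':1, 'x':3, 'y':5
C (first-col start): C('$')=0, C('x')=1, C('y')=4
L[0]='y': occ=0, LF[0]=C('y')+0=4+0=4
L[1]='y': occ=1, LF[1]=C('y')+1=4+1=5
L[2]='y': occ=2, LF[2]=C('y')+2=4+2=6
L[3]='$': occ=0, LF[3]=C('$')+0=0+0=0
L[4]='x': occ=0, LF[4]=C('x')+0=1+0=1
L[5]='y': occ=3, LF[5]=C('y')+3=4+3=7
L[6]='y': occ=4, LF[6]=C('y')+4=4+4=8
L[7]='x': occ=1, LF[7]=C('x')+1=1+1=2
L[8]='x': occ=2, LF[8]=C('x')+2=1+2=3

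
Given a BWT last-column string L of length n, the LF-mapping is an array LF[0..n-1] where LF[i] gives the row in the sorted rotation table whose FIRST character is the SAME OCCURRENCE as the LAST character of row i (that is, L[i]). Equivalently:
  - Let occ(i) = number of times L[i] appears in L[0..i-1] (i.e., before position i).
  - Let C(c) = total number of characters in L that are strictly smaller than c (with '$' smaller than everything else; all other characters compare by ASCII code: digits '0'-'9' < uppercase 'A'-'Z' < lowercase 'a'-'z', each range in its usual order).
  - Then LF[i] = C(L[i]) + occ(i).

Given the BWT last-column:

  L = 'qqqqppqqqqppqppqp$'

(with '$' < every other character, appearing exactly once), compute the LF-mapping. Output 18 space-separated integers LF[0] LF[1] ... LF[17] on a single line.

Answer: 8 9 10 11 1 2 12 13 14 15 3 4 16 5 6 17 7 0

Derivation:
Char counts: '$':1, 'p':7, 'q':10
C (first-col start): C('$')=0, C('p')=1, C('q')=8
L[0]='q': occ=0, LF[0]=C('q')+0=8+0=8
L[1]='q': occ=1, LF[1]=C('q')+1=8+1=9
L[2]='q': occ=2, LF[2]=C('q')+2=8+2=10
L[3]='q': occ=3, LF[3]=C('q')+3=8+3=11
L[4]='p': occ=0, LF[4]=C('p')+0=1+0=1
L[5]='p': occ=1, LF[5]=C('p')+1=1+1=2
L[6]='q': occ=4, LF[6]=C('q')+4=8+4=12
L[7]='q': occ=5, LF[7]=C('q')+5=8+5=13
L[8]='q': occ=6, LF[8]=C('q')+6=8+6=14
L[9]='q': occ=7, LF[9]=C('q')+7=8+7=15
L[10]='p': occ=2, LF[10]=C('p')+2=1+2=3
L[11]='p': occ=3, LF[11]=C('p')+3=1+3=4
L[12]='q': occ=8, LF[12]=C('q')+8=8+8=16
L[13]='p': occ=4, LF[13]=C('p')+4=1+4=5
L[14]='p': occ=5, LF[14]=C('p')+5=1+5=6
L[15]='q': occ=9, LF[15]=C('q')+9=8+9=17
L[16]='p': occ=6, LF[16]=C('p')+6=1+6=7
L[17]='$': occ=0, LF[17]=C('$')+0=0+0=0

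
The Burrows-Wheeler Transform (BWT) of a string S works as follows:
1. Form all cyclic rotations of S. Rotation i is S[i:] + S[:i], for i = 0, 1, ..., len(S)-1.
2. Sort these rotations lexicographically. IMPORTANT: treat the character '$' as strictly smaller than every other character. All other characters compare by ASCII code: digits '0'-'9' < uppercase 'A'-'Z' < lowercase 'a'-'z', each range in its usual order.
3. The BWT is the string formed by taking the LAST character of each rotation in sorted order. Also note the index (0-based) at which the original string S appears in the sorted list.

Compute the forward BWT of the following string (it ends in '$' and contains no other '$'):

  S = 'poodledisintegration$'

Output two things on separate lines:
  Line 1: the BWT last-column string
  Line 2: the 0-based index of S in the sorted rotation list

Answer: nreoltestddoioip$gina
16

Derivation:
All 21 rotations (rotation i = S[i:]+S[:i]):
  rot[0] = poodledisintegration$
  rot[1] = oodledisintegration$p
  rot[2] = odledisintegration$po
  rot[3] = dledisintegration$poo
  rot[4] = ledisintegration$pood
  rot[5] = edisintegration$poodl
  rot[6] = disintegration$poodle
  rot[7] = isintegration$poodled
  rot[8] = sintegration$poodledi
  rot[9] = integration$poodledis
  rot[10] = ntegration$poodledisi
  rot[11] = tegration$poodledisin
  rot[12] = egration$poodledisint
  rot[13] = gration$poodledisinte
  rot[14] = ration$poodledisinteg
  rot[15] = ation$poodledisintegr
  rot[16] = tion$poodledisintegra
  rot[17] = ion$poodledisintegrat
  rot[18] = on$poodledisintegrati
  rot[19] = n$poodledisintegratio
  rot[20] = $poodledisintegration
Sorted (with $ < everything):
  sorted[0] = $poodledisintegration  (last char: 'n')
  sorted[1] = ation$poodledisintegr  (last char: 'r')
  sorted[2] = disintegration$poodle  (last char: 'e')
  sorted[3] = dledisintegration$poo  (last char: 'o')
  sorted[4] = edisintegration$poodl  (last char: 'l')
  sorted[5] = egration$poodledisint  (last char: 't')
  sorted[6] = gration$poodledisinte  (last char: 'e')
  sorted[7] = integration$poodledis  (last char: 's')
  sorted[8] = ion$poodledisintegrat  (last char: 't')
  sorted[9] = isintegration$poodled  (last char: 'd')
  sorted[10] = ledisintegration$pood  (last char: 'd')
  sorted[11] = n$poodledisintegratio  (last char: 'o')
  sorted[12] = ntegration$poodledisi  (last char: 'i')
  sorted[13] = odledisintegration$po  (last char: 'o')
  sorted[14] = on$poodledisintegrati  (last char: 'i')
  sorted[15] = oodledisintegration$p  (last char: 'p')
  sorted[16] = poodledisintegration$  (last char: '$')
  sorted[17] = ration$poodledisinteg  (last char: 'g')
  sorted[18] = sintegration$poodledi  (last char: 'i')
  sorted[19] = tegration$poodledisin  (last char: 'n')
  sorted[20] = tion$poodledisintegra  (last char: 'a')
Last column: nreoltestddoioip$gina
Original string S is at sorted index 16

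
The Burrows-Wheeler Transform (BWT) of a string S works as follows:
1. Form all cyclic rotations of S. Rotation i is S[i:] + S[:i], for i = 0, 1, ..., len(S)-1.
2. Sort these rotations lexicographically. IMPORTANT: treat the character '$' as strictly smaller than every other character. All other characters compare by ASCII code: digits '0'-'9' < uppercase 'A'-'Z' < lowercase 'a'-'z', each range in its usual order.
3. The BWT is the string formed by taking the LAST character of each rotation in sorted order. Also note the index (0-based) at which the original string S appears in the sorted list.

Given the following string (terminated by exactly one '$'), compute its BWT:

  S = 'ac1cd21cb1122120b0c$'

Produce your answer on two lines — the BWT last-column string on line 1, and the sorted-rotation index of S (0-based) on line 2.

All 20 rotations (rotation i = S[i:]+S[:i]):
  rot[0] = ac1cd21cb1122120b0c$
  rot[1] = c1cd21cb1122120b0c$a
  rot[2] = 1cd21cb1122120b0c$ac
  rot[3] = cd21cb1122120b0c$ac1
  rot[4] = d21cb1122120b0c$ac1c
  rot[5] = 21cb1122120b0c$ac1cd
  rot[6] = 1cb1122120b0c$ac1cd2
  rot[7] = cb1122120b0c$ac1cd21
  rot[8] = b1122120b0c$ac1cd21c
  rot[9] = 1122120b0c$ac1cd21cb
  rot[10] = 122120b0c$ac1cd21cb1
  rot[11] = 22120b0c$ac1cd21cb11
  rot[12] = 2120b0c$ac1cd21cb112
  rot[13] = 120b0c$ac1cd21cb1122
  rot[14] = 20b0c$ac1cd21cb11221
  rot[15] = 0b0c$ac1cd21cb112212
  rot[16] = b0c$ac1cd21cb1122120
  rot[17] = 0c$ac1cd21cb1122120b
  rot[18] = c$ac1cd21cb1122120b0
  rot[19] = $ac1cd21cb1122120b0c
Sorted (with $ < everything):
  sorted[0] = $ac1cd21cb1122120b0c  (last char: 'c')
  sorted[1] = 0b0c$ac1cd21cb112212  (last char: '2')
  sorted[2] = 0c$ac1cd21cb1122120b  (last char: 'b')
  sorted[3] = 1122120b0c$ac1cd21cb  (last char: 'b')
  sorted[4] = 120b0c$ac1cd21cb1122  (last char: '2')
  sorted[5] = 122120b0c$ac1cd21cb1  (last char: '1')
  sorted[6] = 1cb1122120b0c$ac1cd2  (last char: '2')
  sorted[7] = 1cd21cb1122120b0c$ac  (last char: 'c')
  sorted[8] = 20b0c$ac1cd21cb11221  (last char: '1')
  sorted[9] = 2120b0c$ac1cd21cb112  (last char: '2')
  sorted[10] = 21cb1122120b0c$ac1cd  (last char: 'd')
  sorted[11] = 22120b0c$ac1cd21cb11  (last char: '1')
  sorted[12] = ac1cd21cb1122120b0c$  (last char: '$')
  sorted[13] = b0c$ac1cd21cb1122120  (last char: '0')
  sorted[14] = b1122120b0c$ac1cd21c  (last char: 'c')
  sorted[15] = c$ac1cd21cb1122120b0  (last char: '0')
  sorted[16] = c1cd21cb1122120b0c$a  (last char: 'a')
  sorted[17] = cb1122120b0c$ac1cd21  (last char: '1')
  sorted[18] = cd21cb1122120b0c$ac1  (last char: '1')
  sorted[19] = d21cb1122120b0c$ac1c  (last char: 'c')
Last column: c2bb212c12d1$0c0a11c
Original string S is at sorted index 12

Answer: c2bb212c12d1$0c0a11c
12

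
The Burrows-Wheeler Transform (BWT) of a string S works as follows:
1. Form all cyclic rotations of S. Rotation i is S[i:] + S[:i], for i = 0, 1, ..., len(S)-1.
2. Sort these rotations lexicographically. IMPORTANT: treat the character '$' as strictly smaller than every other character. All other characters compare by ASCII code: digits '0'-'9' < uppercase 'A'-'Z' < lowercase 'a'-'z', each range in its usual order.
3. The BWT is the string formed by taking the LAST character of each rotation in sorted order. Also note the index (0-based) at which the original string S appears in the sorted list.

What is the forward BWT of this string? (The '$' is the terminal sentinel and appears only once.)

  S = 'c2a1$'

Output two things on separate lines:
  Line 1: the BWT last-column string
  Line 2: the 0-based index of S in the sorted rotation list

Answer: 1ac2$
4

Derivation:
All 5 rotations (rotation i = S[i:]+S[:i]):
  rot[0] = c2a1$
  rot[1] = 2a1$c
  rot[2] = a1$c2
  rot[3] = 1$c2a
  rot[4] = $c2a1
Sorted (with $ < everything):
  sorted[0] = $c2a1  (last char: '1')
  sorted[1] = 1$c2a  (last char: 'a')
  sorted[2] = 2a1$c  (last char: 'c')
  sorted[3] = a1$c2  (last char: '2')
  sorted[4] = c2a1$  (last char: '$')
Last column: 1ac2$
Original string S is at sorted index 4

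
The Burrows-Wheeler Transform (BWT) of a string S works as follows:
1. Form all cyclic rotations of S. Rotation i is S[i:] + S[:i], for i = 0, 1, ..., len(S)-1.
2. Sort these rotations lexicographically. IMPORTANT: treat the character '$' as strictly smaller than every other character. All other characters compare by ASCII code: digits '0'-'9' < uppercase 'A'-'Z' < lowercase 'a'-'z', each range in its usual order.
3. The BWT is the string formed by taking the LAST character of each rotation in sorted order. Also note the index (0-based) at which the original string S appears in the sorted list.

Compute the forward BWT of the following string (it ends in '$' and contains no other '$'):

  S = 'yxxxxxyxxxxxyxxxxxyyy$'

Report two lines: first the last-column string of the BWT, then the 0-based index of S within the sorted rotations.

All 22 rotations (rotation i = S[i:]+S[:i]):
  rot[0] = yxxxxxyxxxxxyxxxxxyyy$
  rot[1] = xxxxxyxxxxxyxxxxxyyy$y
  rot[2] = xxxxyxxxxxyxxxxxyyy$yx
  rot[3] = xxxyxxxxxyxxxxxyyy$yxx
  rot[4] = xxyxxxxxyxxxxxyyy$yxxx
  rot[5] = xyxxxxxyxxxxxyyy$yxxxx
  rot[6] = yxxxxxyxxxxxyyy$yxxxxx
  rot[7] = xxxxxyxxxxxyyy$yxxxxxy
  rot[8] = xxxxyxxxxxyyy$yxxxxxyx
  rot[9] = xxxyxxxxxyyy$yxxxxxyxx
  rot[10] = xxyxxxxxyyy$yxxxxxyxxx
  rot[11] = xyxxxxxyyy$yxxxxxyxxxx
  rot[12] = yxxxxxyyy$yxxxxxyxxxxx
  rot[13] = xxxxxyyy$yxxxxxyxxxxxy
  rot[14] = xxxxyyy$yxxxxxyxxxxxyx
  rot[15] = xxxyyy$yxxxxxyxxxxxyxx
  rot[16] = xxyyy$yxxxxxyxxxxxyxxx
  rot[17] = xyyy$yxxxxxyxxxxxyxxxx
  rot[18] = yyy$yxxxxxyxxxxxyxxxxx
  rot[19] = yy$yxxxxxyxxxxxyxxxxxy
  rot[20] = y$yxxxxxyxxxxxyxxxxxyy
  rot[21] = $yxxxxxyxxxxxyxxxxxyyy
Sorted (with $ < everything):
  sorted[0] = $yxxxxxyxxxxxyxxxxxyyy  (last char: 'y')
  sorted[1] = xxxxxyxxxxxyxxxxxyyy$y  (last char: 'y')
  sorted[2] = xxxxxyxxxxxyyy$yxxxxxy  (last char: 'y')
  sorted[3] = xxxxxyyy$yxxxxxyxxxxxy  (last char: 'y')
  sorted[4] = xxxxyxxxxxyxxxxxyyy$yx  (last char: 'x')
  sorted[5] = xxxxyxxxxxyyy$yxxxxxyx  (last char: 'x')
  sorted[6] = xxxxyyy$yxxxxxyxxxxxyx  (last char: 'x')
  sorted[7] = xxxyxxxxxyxxxxxyyy$yxx  (last char: 'x')
  sorted[8] = xxxyxxxxxyyy$yxxxxxyxx  (last char: 'x')
  sorted[9] = xxxyyy$yxxxxxyxxxxxyxx  (last char: 'x')
  sorted[10] = xxyxxxxxyxxxxxyyy$yxxx  (last char: 'x')
  sorted[11] = xxyxxxxxyyy$yxxxxxyxxx  (last char: 'x')
  sorted[12] = xxyyy$yxxxxxyxxxxxyxxx  (last char: 'x')
  sorted[13] = xyxxxxxyxxxxxyyy$yxxxx  (last char: 'x')
  sorted[14] = xyxxxxxyyy$yxxxxxyxxxx  (last char: 'x')
  sorted[15] = xyyy$yxxxxxyxxxxxyxxxx  (last char: 'x')
  sorted[16] = y$yxxxxxyxxxxxyxxxxxyy  (last char: 'y')
  sorted[17] = yxxxxxyxxxxxyxxxxxyyy$  (last char: '$')
  sorted[18] = yxxxxxyxxxxxyyy$yxxxxx  (last char: 'x')
  sorted[19] = yxxxxxyyy$yxxxxxyxxxxx  (last char: 'x')
  sorted[20] = yy$yxxxxxyxxxxxyxxxxxy  (last char: 'y')
  sorted[21] = yyy$yxxxxxyxxxxxyxxxxx  (last char: 'x')
Last column: yyyyxxxxxxxxxxxxy$xxyx
Original string S is at sorted index 17

Answer: yyyyxxxxxxxxxxxxy$xxyx
17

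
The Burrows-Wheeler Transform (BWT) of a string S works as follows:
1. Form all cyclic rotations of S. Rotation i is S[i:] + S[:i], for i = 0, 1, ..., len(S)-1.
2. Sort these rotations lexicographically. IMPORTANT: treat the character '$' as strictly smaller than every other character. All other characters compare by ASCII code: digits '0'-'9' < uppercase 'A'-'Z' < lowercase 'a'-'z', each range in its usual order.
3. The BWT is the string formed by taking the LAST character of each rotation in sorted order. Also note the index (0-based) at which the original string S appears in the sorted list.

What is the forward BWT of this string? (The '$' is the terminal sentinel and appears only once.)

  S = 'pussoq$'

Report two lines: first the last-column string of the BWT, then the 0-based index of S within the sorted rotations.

Answer: qs$osup
2

Derivation:
All 7 rotations (rotation i = S[i:]+S[:i]):
  rot[0] = pussoq$
  rot[1] = ussoq$p
  rot[2] = ssoq$pu
  rot[3] = soq$pus
  rot[4] = oq$puss
  rot[5] = q$pusso
  rot[6] = $pussoq
Sorted (with $ < everything):
  sorted[0] = $pussoq  (last char: 'q')
  sorted[1] = oq$puss  (last char: 's')
  sorted[2] = pussoq$  (last char: '$')
  sorted[3] = q$pusso  (last char: 'o')
  sorted[4] = soq$pus  (last char: 's')
  sorted[5] = ssoq$pu  (last char: 'u')
  sorted[6] = ussoq$p  (last char: 'p')
Last column: qs$osup
Original string S is at sorted index 2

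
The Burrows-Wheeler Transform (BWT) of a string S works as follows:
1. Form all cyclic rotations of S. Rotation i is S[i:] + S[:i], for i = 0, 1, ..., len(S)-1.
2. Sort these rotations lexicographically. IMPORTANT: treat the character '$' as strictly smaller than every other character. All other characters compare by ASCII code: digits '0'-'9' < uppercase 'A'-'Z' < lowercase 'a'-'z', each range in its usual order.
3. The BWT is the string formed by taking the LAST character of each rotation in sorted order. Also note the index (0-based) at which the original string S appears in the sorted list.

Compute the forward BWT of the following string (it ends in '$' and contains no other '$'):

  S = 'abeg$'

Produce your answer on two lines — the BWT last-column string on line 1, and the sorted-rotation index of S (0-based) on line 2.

Answer: g$abe
1

Derivation:
All 5 rotations (rotation i = S[i:]+S[:i]):
  rot[0] = abeg$
  rot[1] = beg$a
  rot[2] = eg$ab
  rot[3] = g$abe
  rot[4] = $abeg
Sorted (with $ < everything):
  sorted[0] = $abeg  (last char: 'g')
  sorted[1] = abeg$  (last char: '$')
  sorted[2] = beg$a  (last char: 'a')
  sorted[3] = eg$ab  (last char: 'b')
  sorted[4] = g$abe  (last char: 'e')
Last column: g$abe
Original string S is at sorted index 1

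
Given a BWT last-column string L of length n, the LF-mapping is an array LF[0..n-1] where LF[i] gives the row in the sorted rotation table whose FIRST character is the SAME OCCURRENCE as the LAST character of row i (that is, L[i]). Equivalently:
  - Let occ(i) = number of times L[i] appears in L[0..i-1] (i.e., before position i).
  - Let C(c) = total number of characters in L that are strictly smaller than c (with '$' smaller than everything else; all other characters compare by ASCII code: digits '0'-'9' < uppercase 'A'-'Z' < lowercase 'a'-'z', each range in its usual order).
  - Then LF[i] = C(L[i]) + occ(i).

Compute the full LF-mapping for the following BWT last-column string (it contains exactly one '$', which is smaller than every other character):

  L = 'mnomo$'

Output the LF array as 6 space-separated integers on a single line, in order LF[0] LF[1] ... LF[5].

Answer: 1 3 4 2 5 0

Derivation:
Char counts: '$':1, 'm':2, 'n':1, 'o':2
C (first-col start): C('$')=0, C('m')=1, C('n')=3, C('o')=4
L[0]='m': occ=0, LF[0]=C('m')+0=1+0=1
L[1]='n': occ=0, LF[1]=C('n')+0=3+0=3
L[2]='o': occ=0, LF[2]=C('o')+0=4+0=4
L[3]='m': occ=1, LF[3]=C('m')+1=1+1=2
L[4]='o': occ=1, LF[4]=C('o')+1=4+1=5
L[5]='$': occ=0, LF[5]=C('$')+0=0+0=0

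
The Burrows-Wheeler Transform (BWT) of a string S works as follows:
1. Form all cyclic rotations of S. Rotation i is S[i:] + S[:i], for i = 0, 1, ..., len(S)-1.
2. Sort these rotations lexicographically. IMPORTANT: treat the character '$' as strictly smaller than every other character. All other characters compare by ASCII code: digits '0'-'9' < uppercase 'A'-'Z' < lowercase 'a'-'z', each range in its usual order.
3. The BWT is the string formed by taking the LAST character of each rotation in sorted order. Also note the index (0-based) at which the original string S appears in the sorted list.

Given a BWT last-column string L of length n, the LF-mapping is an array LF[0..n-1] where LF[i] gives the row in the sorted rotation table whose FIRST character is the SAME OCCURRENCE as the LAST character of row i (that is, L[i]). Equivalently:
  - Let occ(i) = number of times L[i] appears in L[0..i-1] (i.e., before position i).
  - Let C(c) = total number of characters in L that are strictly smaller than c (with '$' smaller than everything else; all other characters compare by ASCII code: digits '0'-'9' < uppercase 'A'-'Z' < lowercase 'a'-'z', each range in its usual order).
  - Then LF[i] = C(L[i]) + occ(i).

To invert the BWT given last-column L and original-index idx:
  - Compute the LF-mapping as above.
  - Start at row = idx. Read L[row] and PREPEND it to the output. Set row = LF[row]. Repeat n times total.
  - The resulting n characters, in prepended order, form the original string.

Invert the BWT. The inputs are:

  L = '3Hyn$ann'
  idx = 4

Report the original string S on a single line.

Answer: nannyH3$

Derivation:
LF mapping: 1 2 7 4 0 3 5 6
Walk LF starting at row 4, prepending L[row]:
  step 1: row=4, L[4]='$', prepend. Next row=LF[4]=0
  step 2: row=0, L[0]='3', prepend. Next row=LF[0]=1
  step 3: row=1, L[1]='H', prepend. Next row=LF[1]=2
  step 4: row=2, L[2]='y', prepend. Next row=LF[2]=7
  step 5: row=7, L[7]='n', prepend. Next row=LF[7]=6
  step 6: row=6, L[6]='n', prepend. Next row=LF[6]=5
  step 7: row=5, L[5]='a', prepend. Next row=LF[5]=3
  step 8: row=3, L[3]='n', prepend. Next row=LF[3]=4
Reversed output: nannyH3$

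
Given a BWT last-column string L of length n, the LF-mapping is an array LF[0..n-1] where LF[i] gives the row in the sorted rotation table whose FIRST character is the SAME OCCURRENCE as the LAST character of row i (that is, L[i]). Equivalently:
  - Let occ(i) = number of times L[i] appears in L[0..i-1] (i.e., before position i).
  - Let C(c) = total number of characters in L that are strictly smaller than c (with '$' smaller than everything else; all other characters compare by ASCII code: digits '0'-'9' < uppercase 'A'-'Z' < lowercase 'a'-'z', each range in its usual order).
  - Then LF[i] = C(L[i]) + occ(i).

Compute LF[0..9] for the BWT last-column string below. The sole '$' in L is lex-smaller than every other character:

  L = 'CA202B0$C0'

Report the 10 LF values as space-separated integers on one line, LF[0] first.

Answer: 8 6 4 1 5 7 2 0 9 3

Derivation:
Char counts: '$':1, '0':3, '2':2, 'A':1, 'B':1, 'C':2
C (first-col start): C('$')=0, C('0')=1, C('2')=4, C('A')=6, C('B')=7, C('C')=8
L[0]='C': occ=0, LF[0]=C('C')+0=8+0=8
L[1]='A': occ=0, LF[1]=C('A')+0=6+0=6
L[2]='2': occ=0, LF[2]=C('2')+0=4+0=4
L[3]='0': occ=0, LF[3]=C('0')+0=1+0=1
L[4]='2': occ=1, LF[4]=C('2')+1=4+1=5
L[5]='B': occ=0, LF[5]=C('B')+0=7+0=7
L[6]='0': occ=1, LF[6]=C('0')+1=1+1=2
L[7]='$': occ=0, LF[7]=C('$')+0=0+0=0
L[8]='C': occ=1, LF[8]=C('C')+1=8+1=9
L[9]='0': occ=2, LF[9]=C('0')+2=1+2=3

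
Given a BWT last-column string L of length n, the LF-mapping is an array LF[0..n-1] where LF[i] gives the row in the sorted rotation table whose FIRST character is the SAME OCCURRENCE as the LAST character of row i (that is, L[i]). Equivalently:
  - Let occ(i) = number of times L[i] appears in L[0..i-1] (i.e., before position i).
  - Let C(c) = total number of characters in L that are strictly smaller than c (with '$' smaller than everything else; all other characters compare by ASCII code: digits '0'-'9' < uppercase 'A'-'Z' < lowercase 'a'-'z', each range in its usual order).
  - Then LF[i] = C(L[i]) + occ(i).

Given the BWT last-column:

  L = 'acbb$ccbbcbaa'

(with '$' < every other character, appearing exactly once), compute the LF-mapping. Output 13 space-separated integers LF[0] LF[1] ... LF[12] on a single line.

Char counts: '$':1, 'a':3, 'b':5, 'c':4
C (first-col start): C('$')=0, C('a')=1, C('b')=4, C('c')=9
L[0]='a': occ=0, LF[0]=C('a')+0=1+0=1
L[1]='c': occ=0, LF[1]=C('c')+0=9+0=9
L[2]='b': occ=0, LF[2]=C('b')+0=4+0=4
L[3]='b': occ=1, LF[3]=C('b')+1=4+1=5
L[4]='$': occ=0, LF[4]=C('$')+0=0+0=0
L[5]='c': occ=1, LF[5]=C('c')+1=9+1=10
L[6]='c': occ=2, LF[6]=C('c')+2=9+2=11
L[7]='b': occ=2, LF[7]=C('b')+2=4+2=6
L[8]='b': occ=3, LF[8]=C('b')+3=4+3=7
L[9]='c': occ=3, LF[9]=C('c')+3=9+3=12
L[10]='b': occ=4, LF[10]=C('b')+4=4+4=8
L[11]='a': occ=1, LF[11]=C('a')+1=1+1=2
L[12]='a': occ=2, LF[12]=C('a')+2=1+2=3

Answer: 1 9 4 5 0 10 11 6 7 12 8 2 3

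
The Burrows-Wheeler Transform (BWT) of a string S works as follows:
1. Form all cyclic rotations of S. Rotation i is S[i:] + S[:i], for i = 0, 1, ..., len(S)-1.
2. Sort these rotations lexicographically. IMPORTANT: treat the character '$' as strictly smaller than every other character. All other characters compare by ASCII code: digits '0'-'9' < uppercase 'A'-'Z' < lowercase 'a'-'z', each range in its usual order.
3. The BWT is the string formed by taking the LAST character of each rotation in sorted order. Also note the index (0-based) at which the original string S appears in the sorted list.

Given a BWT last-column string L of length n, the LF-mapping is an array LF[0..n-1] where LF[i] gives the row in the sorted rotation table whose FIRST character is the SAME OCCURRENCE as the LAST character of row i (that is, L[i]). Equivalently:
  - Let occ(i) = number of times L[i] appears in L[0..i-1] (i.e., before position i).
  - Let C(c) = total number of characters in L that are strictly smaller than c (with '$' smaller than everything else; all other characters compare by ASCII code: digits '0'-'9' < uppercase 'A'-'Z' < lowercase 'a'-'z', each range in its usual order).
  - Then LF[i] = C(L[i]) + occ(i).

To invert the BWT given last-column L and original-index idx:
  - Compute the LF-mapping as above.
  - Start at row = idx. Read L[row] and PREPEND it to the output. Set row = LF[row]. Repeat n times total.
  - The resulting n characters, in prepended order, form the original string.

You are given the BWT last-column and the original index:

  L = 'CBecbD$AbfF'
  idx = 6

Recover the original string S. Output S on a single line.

LF mapping: 3 2 9 8 6 4 0 1 7 10 5
Walk LF starting at row 6, prepending L[row]:
  step 1: row=6, L[6]='$', prepend. Next row=LF[6]=0
  step 2: row=0, L[0]='C', prepend. Next row=LF[0]=3
  step 3: row=3, L[3]='c', prepend. Next row=LF[3]=8
  step 4: row=8, L[8]='b', prepend. Next row=LF[8]=7
  step 5: row=7, L[7]='A', prepend. Next row=LF[7]=1
  step 6: row=1, L[1]='B', prepend. Next row=LF[1]=2
  step 7: row=2, L[2]='e', prepend. Next row=LF[2]=9
  step 8: row=9, L[9]='f', prepend. Next row=LF[9]=10
  step 9: row=10, L[10]='F', prepend. Next row=LF[10]=5
  step 10: row=5, L[5]='D', prepend. Next row=LF[5]=4
  step 11: row=4, L[4]='b', prepend. Next row=LF[4]=6
Reversed output: bDFfeBAbcC$

Answer: bDFfeBAbcC$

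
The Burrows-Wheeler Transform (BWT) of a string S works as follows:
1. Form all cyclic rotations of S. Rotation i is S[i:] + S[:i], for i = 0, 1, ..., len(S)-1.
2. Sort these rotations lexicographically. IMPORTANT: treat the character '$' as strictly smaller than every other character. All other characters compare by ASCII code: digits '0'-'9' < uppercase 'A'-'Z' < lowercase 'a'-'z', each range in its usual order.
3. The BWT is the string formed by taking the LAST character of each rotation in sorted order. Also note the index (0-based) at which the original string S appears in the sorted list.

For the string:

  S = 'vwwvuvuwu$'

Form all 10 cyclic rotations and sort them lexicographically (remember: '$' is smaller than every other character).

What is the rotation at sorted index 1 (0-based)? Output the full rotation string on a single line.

All 10 rotations (rotation i = S[i:]+S[:i]):
  rot[0] = vwwvuvuwu$
  rot[1] = wwvuvuwu$v
  rot[2] = wvuvuwu$vw
  rot[3] = vuvuwu$vww
  rot[4] = uvuwu$vwwv
  rot[5] = vuwu$vwwvu
  rot[6] = uwu$vwwvuv
  rot[7] = wu$vwwvuvu
  rot[8] = u$vwwvuvuw
  rot[9] = $vwwvuvuwu
Sorted (with $ < everything):
  sorted[0] = $vwwvuvuwu
  sorted[1] = u$vwwvuvuw
  sorted[2] = uvuwu$vwwv
  sorted[3] = uwu$vwwvuv
  sorted[4] = vuvuwu$vww
  sorted[5] = vuwu$vwwvu
  sorted[6] = vwwvuvuwu$
  sorted[7] = wu$vwwvuvu
  sorted[8] = wvuvuwu$vw
  sorted[9] = wwvuvuwu$v
sorted[1] = u$vwwvuvuw

Answer: u$vwwvuvuw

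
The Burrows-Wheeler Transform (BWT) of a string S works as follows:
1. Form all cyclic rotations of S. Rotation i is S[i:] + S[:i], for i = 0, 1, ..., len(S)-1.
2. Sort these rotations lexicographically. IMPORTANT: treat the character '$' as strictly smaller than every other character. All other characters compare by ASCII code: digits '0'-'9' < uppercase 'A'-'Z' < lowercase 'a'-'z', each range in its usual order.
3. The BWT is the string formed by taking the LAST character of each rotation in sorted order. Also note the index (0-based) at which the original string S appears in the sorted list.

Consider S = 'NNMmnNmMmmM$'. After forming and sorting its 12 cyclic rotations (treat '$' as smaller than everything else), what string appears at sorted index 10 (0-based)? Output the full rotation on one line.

Answer: mnNmMmmM$NNM

Derivation:
All 12 rotations (rotation i = S[i:]+S[:i]):
  rot[0] = NNMmnNmMmmM$
  rot[1] = NMmnNmMmmM$N
  rot[2] = MmnNmMmmM$NN
  rot[3] = mnNmMmmM$NNM
  rot[4] = nNmMmmM$NNMm
  rot[5] = NmMmmM$NNMmn
  rot[6] = mMmmM$NNMmnN
  rot[7] = MmmM$NNMmnNm
  rot[8] = mmM$NNMmnNmM
  rot[9] = mM$NNMmnNmMm
  rot[10] = M$NNMmnNmMmm
  rot[11] = $NNMmnNmMmmM
Sorted (with $ < everything):
  sorted[0] = $NNMmnNmMmmM
  sorted[1] = M$NNMmnNmMmm
  sorted[2] = MmmM$NNMmnNm
  sorted[3] = MmnNmMmmM$NN
  sorted[4] = NMmnNmMmmM$N
  sorted[5] = NNMmnNmMmmM$
  sorted[6] = NmMmmM$NNMmn
  sorted[7] = mM$NNMmnNmMm
  sorted[8] = mMmmM$NNMmnN
  sorted[9] = mmM$NNMmnNmM
  sorted[10] = mnNmMmmM$NNM
  sorted[11] = nNmMmmM$NNMm
sorted[10] = mnNmMmmM$NNM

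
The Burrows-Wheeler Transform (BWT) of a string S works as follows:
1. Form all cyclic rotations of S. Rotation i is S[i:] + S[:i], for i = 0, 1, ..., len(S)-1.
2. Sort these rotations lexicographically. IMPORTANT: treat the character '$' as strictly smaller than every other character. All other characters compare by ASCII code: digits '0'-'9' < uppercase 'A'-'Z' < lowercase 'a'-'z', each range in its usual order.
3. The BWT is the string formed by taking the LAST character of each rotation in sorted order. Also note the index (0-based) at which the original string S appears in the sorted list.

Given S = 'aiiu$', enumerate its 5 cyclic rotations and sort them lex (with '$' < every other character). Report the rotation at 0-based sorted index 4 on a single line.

All 5 rotations (rotation i = S[i:]+S[:i]):
  rot[0] = aiiu$
  rot[1] = iiu$a
  rot[2] = iu$ai
  rot[3] = u$aii
  rot[4] = $aiiu
Sorted (with $ < everything):
  sorted[0] = $aiiu
  sorted[1] = aiiu$
  sorted[2] = iiu$a
  sorted[3] = iu$ai
  sorted[4] = u$aii
sorted[4] = u$aii

Answer: u$aii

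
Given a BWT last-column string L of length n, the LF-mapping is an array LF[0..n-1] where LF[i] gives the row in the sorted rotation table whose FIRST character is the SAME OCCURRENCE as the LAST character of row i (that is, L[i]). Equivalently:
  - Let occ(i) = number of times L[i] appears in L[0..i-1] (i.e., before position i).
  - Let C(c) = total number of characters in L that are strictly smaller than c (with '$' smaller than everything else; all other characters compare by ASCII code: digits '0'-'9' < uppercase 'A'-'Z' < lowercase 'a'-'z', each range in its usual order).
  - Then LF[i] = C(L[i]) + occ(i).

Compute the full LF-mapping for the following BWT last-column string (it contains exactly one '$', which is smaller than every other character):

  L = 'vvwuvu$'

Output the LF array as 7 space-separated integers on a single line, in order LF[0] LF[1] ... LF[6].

Char counts: '$':1, 'u':2, 'v':3, 'w':1
C (first-col start): C('$')=0, C('u')=1, C('v')=3, C('w')=6
L[0]='v': occ=0, LF[0]=C('v')+0=3+0=3
L[1]='v': occ=1, LF[1]=C('v')+1=3+1=4
L[2]='w': occ=0, LF[2]=C('w')+0=6+0=6
L[3]='u': occ=0, LF[3]=C('u')+0=1+0=1
L[4]='v': occ=2, LF[4]=C('v')+2=3+2=5
L[5]='u': occ=1, LF[5]=C('u')+1=1+1=2
L[6]='$': occ=0, LF[6]=C('$')+0=0+0=0

Answer: 3 4 6 1 5 2 0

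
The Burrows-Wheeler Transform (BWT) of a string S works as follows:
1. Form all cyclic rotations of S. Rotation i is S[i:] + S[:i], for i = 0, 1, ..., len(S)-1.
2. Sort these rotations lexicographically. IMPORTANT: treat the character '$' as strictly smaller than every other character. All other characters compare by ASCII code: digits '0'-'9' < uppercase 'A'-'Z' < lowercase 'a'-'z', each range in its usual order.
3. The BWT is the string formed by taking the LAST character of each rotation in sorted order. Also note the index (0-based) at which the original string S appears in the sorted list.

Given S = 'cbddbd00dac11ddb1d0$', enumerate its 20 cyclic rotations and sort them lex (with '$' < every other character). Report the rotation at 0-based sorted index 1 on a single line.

Answer: 0$cbddbd00dac11ddb1d

Derivation:
All 20 rotations (rotation i = S[i:]+S[:i]):
  rot[0] = cbddbd00dac11ddb1d0$
  rot[1] = bddbd00dac11ddb1d0$c
  rot[2] = ddbd00dac11ddb1d0$cb
  rot[3] = dbd00dac11ddb1d0$cbd
  rot[4] = bd00dac11ddb1d0$cbdd
  rot[5] = d00dac11ddb1d0$cbddb
  rot[6] = 00dac11ddb1d0$cbddbd
  rot[7] = 0dac11ddb1d0$cbddbd0
  rot[8] = dac11ddb1d0$cbddbd00
  rot[9] = ac11ddb1d0$cbddbd00d
  rot[10] = c11ddb1d0$cbddbd00da
  rot[11] = 11ddb1d0$cbddbd00dac
  rot[12] = 1ddb1d0$cbddbd00dac1
  rot[13] = ddb1d0$cbddbd00dac11
  rot[14] = db1d0$cbddbd00dac11d
  rot[15] = b1d0$cbddbd00dac11dd
  rot[16] = 1d0$cbddbd00dac11ddb
  rot[17] = d0$cbddbd00dac11ddb1
  rot[18] = 0$cbddbd00dac11ddb1d
  rot[19] = $cbddbd00dac11ddb1d0
Sorted (with $ < everything):
  sorted[0] = $cbddbd00dac11ddb1d0
  sorted[1] = 0$cbddbd00dac11ddb1d
  sorted[2] = 00dac11ddb1d0$cbddbd
  sorted[3] = 0dac11ddb1d0$cbddbd0
  sorted[4] = 11ddb1d0$cbddbd00dac
  sorted[5] = 1d0$cbddbd00dac11ddb
  sorted[6] = 1ddb1d0$cbddbd00dac1
  sorted[7] = ac11ddb1d0$cbddbd00d
  sorted[8] = b1d0$cbddbd00dac11dd
  sorted[9] = bd00dac11ddb1d0$cbdd
  sorted[10] = bddbd00dac11ddb1d0$c
  sorted[11] = c11ddb1d0$cbddbd00da
  sorted[12] = cbddbd00dac11ddb1d0$
  sorted[13] = d0$cbddbd00dac11ddb1
  sorted[14] = d00dac11ddb1d0$cbddb
  sorted[15] = dac11ddb1d0$cbddbd00
  sorted[16] = db1d0$cbddbd00dac11d
  sorted[17] = dbd00dac11ddb1d0$cbd
  sorted[18] = ddb1d0$cbddbd00dac11
  sorted[19] = ddbd00dac11ddb1d0$cb
sorted[1] = 0$cbddbd00dac11ddb1d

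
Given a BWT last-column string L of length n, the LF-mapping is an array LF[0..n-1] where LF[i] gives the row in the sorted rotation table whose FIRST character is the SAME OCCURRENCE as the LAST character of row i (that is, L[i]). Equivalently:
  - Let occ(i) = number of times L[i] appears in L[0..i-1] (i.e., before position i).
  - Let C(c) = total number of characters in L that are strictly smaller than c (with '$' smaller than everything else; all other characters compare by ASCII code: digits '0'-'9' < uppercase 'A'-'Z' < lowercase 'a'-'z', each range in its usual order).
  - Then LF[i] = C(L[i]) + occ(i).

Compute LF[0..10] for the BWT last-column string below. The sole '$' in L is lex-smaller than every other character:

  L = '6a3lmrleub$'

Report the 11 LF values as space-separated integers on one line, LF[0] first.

Answer: 2 3 1 6 8 9 7 5 10 4 0

Derivation:
Char counts: '$':1, '3':1, '6':1, 'a':1, 'b':1, 'e':1, 'l':2, 'm':1, 'r':1, 'u':1
C (first-col start): C('$')=0, C('3')=1, C('6')=2, C('a')=3, C('b')=4, C('e')=5, C('l')=6, C('m')=8, C('r')=9, C('u')=10
L[0]='6': occ=0, LF[0]=C('6')+0=2+0=2
L[1]='a': occ=0, LF[1]=C('a')+0=3+0=3
L[2]='3': occ=0, LF[2]=C('3')+0=1+0=1
L[3]='l': occ=0, LF[3]=C('l')+0=6+0=6
L[4]='m': occ=0, LF[4]=C('m')+0=8+0=8
L[5]='r': occ=0, LF[5]=C('r')+0=9+0=9
L[6]='l': occ=1, LF[6]=C('l')+1=6+1=7
L[7]='e': occ=0, LF[7]=C('e')+0=5+0=5
L[8]='u': occ=0, LF[8]=C('u')+0=10+0=10
L[9]='b': occ=0, LF[9]=C('b')+0=4+0=4
L[10]='$': occ=0, LF[10]=C('$')+0=0+0=0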